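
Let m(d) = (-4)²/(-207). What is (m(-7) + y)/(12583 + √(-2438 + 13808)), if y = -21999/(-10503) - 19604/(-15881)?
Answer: 17440889982347/67486008562656999 - 1386067709*√11370/67486008562656999 ≈ 0.00025625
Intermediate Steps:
m(d) = -16/207 (m(d) = 16*(-1/207) = -16/207)
y = 185088977/55599381 (y = -21999*(-1/10503) - 19604*(-1/15881) = 7333/3501 + 19604/15881 = 185088977/55599381 ≈ 3.3290)
(m(-7) + y)/(12583 + √(-2438 + 13808)) = (-16/207 + 185088977/55599381)/(12583 + √(-2438 + 13808)) = 1386067709/(426261921*(12583 + √11370))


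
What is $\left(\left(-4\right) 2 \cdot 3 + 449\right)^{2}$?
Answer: $180625$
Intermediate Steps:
$\left(\left(-4\right) 2 \cdot 3 + 449\right)^{2} = \left(\left(-8\right) 3 + 449\right)^{2} = \left(-24 + 449\right)^{2} = 425^{2} = 180625$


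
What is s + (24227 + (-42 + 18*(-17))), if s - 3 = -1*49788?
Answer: -25906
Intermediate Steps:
s = -49785 (s = 3 - 1*49788 = 3 - 49788 = -49785)
s + (24227 + (-42 + 18*(-17))) = -49785 + (24227 + (-42 + 18*(-17))) = -49785 + (24227 + (-42 - 306)) = -49785 + (24227 - 348) = -49785 + 23879 = -25906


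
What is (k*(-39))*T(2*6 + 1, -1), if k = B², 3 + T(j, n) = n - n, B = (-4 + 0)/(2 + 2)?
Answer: 117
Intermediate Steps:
B = -1 (B = -4/4 = -4*¼ = -1)
T(j, n) = -3 (T(j, n) = -3 + (n - n) = -3 + 0 = -3)
k = 1 (k = (-1)² = 1)
(k*(-39))*T(2*6 + 1, -1) = (1*(-39))*(-3) = -39*(-3) = 117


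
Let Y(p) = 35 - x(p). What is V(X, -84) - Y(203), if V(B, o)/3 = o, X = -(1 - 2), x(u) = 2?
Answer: -285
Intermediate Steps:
X = 1 (X = -1*(-1) = 1)
V(B, o) = 3*o
Y(p) = 33 (Y(p) = 35 - 1*2 = 35 - 2 = 33)
V(X, -84) - Y(203) = 3*(-84) - 1*33 = -252 - 33 = -285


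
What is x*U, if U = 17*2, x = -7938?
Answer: -269892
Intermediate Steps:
U = 34
x*U = -7938*34 = -269892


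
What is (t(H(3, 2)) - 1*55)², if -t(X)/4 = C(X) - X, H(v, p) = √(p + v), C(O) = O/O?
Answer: 3561 - 472*√5 ≈ 2505.6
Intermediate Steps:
C(O) = 1
t(X) = -4 + 4*X (t(X) = -4*(1 - X) = -4 + 4*X)
(t(H(3, 2)) - 1*55)² = ((-4 + 4*√(2 + 3)) - 1*55)² = ((-4 + 4*√5) - 55)² = (-59 + 4*√5)²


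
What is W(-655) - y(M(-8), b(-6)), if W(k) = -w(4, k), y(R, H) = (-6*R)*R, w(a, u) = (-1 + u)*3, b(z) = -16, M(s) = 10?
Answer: 2568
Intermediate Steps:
w(a, u) = -3 + 3*u
y(R, H) = -6*R**2
W(k) = 3 - 3*k (W(k) = -(-3 + 3*k) = 3 - 3*k)
W(-655) - y(M(-8), b(-6)) = (3 - 3*(-655)) - (-6)*10**2 = (3 + 1965) - (-6)*100 = 1968 - 1*(-600) = 1968 + 600 = 2568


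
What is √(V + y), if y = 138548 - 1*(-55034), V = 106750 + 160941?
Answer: √461273 ≈ 679.17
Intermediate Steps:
V = 267691
y = 193582 (y = 138548 + 55034 = 193582)
√(V + y) = √(267691 + 193582) = √461273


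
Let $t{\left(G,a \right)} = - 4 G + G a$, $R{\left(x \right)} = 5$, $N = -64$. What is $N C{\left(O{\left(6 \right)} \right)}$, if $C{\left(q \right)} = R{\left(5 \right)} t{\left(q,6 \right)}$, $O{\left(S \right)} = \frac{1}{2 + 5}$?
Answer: $- \frac{640}{7} \approx -91.429$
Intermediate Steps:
$O{\left(S \right)} = \frac{1}{7}$
$C{\left(q \right)} = 10 q$ ($C{\left(q \right)} = 5 q \left(-4 + 6\right) = 5 q 2 = 5 \cdot 2 q = 10 q$)
$N C{\left(O{\left(6 \right)} \right)} = - 64 \cdot 10 \cdot \frac{1}{7} = \left(-64\right) \frac{10}{7} = - \frac{640}{7}$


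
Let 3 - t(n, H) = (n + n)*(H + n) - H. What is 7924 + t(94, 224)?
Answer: -51633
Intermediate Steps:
t(n, H) = 3 + H - 2*n*(H + n) (t(n, H) = 3 - ((n + n)*(H + n) - H) = 3 - ((2*n)*(H + n) - H) = 3 - (2*n*(H + n) - H) = 3 - (-H + 2*n*(H + n)) = 3 + (H - 2*n*(H + n)) = 3 + H - 2*n*(H + n))
7924 + t(94, 224) = 7924 + (3 + 224 - 2*94² - 2*224*94) = 7924 + (3 + 224 - 2*8836 - 42112) = 7924 + (3 + 224 - 17672 - 42112) = 7924 - 59557 = -51633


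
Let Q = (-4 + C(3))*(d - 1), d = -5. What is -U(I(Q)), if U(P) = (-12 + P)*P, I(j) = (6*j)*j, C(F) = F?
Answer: -44064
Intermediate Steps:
Q = 6 (Q = (-4 + 3)*(-5 - 1) = -1*(-6) = 6)
I(j) = 6*j**2
U(P) = P*(-12 + P)
-U(I(Q)) = -6*6**2*(-12 + 6*6**2) = -6*36*(-12 + 6*36) = -216*(-12 + 216) = -216*204 = -1*44064 = -44064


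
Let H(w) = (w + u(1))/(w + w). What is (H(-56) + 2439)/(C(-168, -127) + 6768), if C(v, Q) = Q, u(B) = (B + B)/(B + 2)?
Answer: 409835/1115688 ≈ 0.36734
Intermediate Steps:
u(B) = 2*B/(2 + B) (u(B) = (2*B)/(2 + B) = 2*B/(2 + B))
H(w) = (2/3 + w)/(2*w) (H(w) = (w + 2*1/(2 + 1))/(w + w) = (w + 2*1/3)/((2*w)) = (w + 2*1*(1/3))*(1/(2*w)) = (w + 2/3)*(1/(2*w)) = (2/3 + w)*(1/(2*w)) = (2/3 + w)/(2*w))
(H(-56) + 2439)/(C(-168, -127) + 6768) = ((1/6)*(2 + 3*(-56))/(-56) + 2439)/(-127 + 6768) = ((1/6)*(-1/56)*(2 - 168) + 2439)/6641 = ((1/6)*(-1/56)*(-166) + 2439)*(1/6641) = (83/168 + 2439)*(1/6641) = (409835/168)*(1/6641) = 409835/1115688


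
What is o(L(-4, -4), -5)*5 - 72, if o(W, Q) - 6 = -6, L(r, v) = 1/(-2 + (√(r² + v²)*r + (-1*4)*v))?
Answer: -72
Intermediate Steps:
L(r, v) = 1/(-2 - 4*v + r*√(r² + v²)) (L(r, v) = 1/(-2 + (r*√(r² + v²) - 4*v)) = 1/(-2 + (-4*v + r*√(r² + v²))) = 1/(-2 - 4*v + r*√(r² + v²)))
o(W, Q) = 0 (o(W, Q) = 6 - 6 = 0)
o(L(-4, -4), -5)*5 - 72 = 0*5 - 72 = 0 - 72 = -72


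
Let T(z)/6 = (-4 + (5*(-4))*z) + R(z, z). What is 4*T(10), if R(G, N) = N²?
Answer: -2496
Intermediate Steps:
T(z) = -24 - 120*z + 6*z² (T(z) = 6*((-4 + (5*(-4))*z) + z²) = 6*((-4 - 20*z) + z²) = 6*(-4 + z² - 20*z) = -24 - 120*z + 6*z²)
4*T(10) = 4*(-24 - 120*10 + 6*10²) = 4*(-24 - 1200 + 6*100) = 4*(-24 - 1200 + 600) = 4*(-624) = -2496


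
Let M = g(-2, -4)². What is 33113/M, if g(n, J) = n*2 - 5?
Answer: 33113/81 ≈ 408.80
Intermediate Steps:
g(n, J) = -5 + 2*n (g(n, J) = 2*n - 5 = -5 + 2*n)
M = 81 (M = (-5 + 2*(-2))² = (-5 - 4)² = (-9)² = 81)
33113/M = 33113/81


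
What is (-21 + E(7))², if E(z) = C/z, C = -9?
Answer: 24336/49 ≈ 496.65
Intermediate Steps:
E(z) = -9/z
(-21 + E(7))² = (-21 - 9/7)² = (-156/7)² = 24336/49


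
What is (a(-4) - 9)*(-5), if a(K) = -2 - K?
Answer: 35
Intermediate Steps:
(a(-4) - 9)*(-5) = ((-2 - 1*(-4)) - 9)*(-5) = ((-2 + 4) - 9)*(-5) = (2 - 9)*(-5) = -7*(-5) = 35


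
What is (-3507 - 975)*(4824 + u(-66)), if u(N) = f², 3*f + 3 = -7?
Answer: -21670968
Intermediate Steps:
f = -10/3 (f = -1 + (⅓)*(-7) = -1 - 7/3 = -10/3 ≈ -3.3333)
u(N) = 100/9 (u(N) = (-10/3)² = 100/9)
(-3507 - 975)*(4824 + u(-66)) = (-3507 - 975)*(4824 + 100/9) = -4482*43516/9 = -21670968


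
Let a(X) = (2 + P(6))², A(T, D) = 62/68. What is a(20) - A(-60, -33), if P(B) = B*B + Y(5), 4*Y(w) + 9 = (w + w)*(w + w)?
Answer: 1003585/272 ≈ 3689.7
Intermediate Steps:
A(T, D) = 31/34 (A(T, D) = 62*(1/68) = 31/34)
Y(w) = -9/4 + w² (Y(w) = -9/4 + ((w + w)*(w + w))/4 = -9/4 + ((2*w)*(2*w))/4 = -9/4 + (4*w²)/4 = -9/4 + w²)
P(B) = 91/4 + B² (P(B) = B*B + (-9/4 + 5²) = B² + (-9/4 + 25) = B² + 91/4 = 91/4 + B²)
a(X) = 59049/16 (a(X) = (2 + (91/4 + 6²))² = (2 + (91/4 + 36))² = (2 + 235/4)² = (243/4)² = 59049/16)
a(20) - A(-60, -33) = 59049/16 - 1*31/34 = 59049/16 - 31/34 = 1003585/272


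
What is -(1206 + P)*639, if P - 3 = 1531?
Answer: -1750860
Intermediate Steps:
P = 1534 (P = 3 + 1531 = 1534)
-(1206 + P)*639 = -(1206 + 1534)*639 = -2740*639 = -1*1750860 = -1750860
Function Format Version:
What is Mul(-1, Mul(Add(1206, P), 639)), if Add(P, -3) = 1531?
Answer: -1750860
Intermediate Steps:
P = 1534 (P = Add(3, 1531) = 1534)
Mul(-1, Mul(Add(1206, P), 639)) = Mul(-1, Mul(Add(1206, 1534), 639)) = Mul(-1, Mul(2740, 639)) = Mul(-1, 1750860) = -1750860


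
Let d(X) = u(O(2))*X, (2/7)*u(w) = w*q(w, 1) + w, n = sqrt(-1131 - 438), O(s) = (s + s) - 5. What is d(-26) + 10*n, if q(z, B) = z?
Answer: 10*I*sqrt(1569) ≈ 396.11*I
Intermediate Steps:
O(s) = -5 + 2*s (O(s) = 2*s - 5 = -5 + 2*s)
n = I*sqrt(1569) (n = sqrt(-1569) = I*sqrt(1569) ≈ 39.611*I)
u(w) = 7*w/2 + 7*w**2/2 (u(w) = 7*(w*w + w)/2 = 7*(w**2 + w)/2 = 7*(w + w**2)/2 = 7*w/2 + 7*w**2/2)
d(X) = 0 (d(X) = (7*(-5 + 2*2)*(1 + (-5 + 2*2))/2)*X = (7*(-5 + 4)*(1 + (-5 + 4))/2)*X = ((7/2)*(-1)*(1 - 1))*X = ((7/2)*(-1)*0)*X = 0*X = 0)
d(-26) + 10*n = 0 + 10*(I*sqrt(1569)) = 0 + 10*I*sqrt(1569) = 10*I*sqrt(1569)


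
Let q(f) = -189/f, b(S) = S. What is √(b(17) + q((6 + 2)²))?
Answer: √899/8 ≈ 3.7479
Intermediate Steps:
√(b(17) + q((6 + 2)²)) = √(17 - 189/(6 + 2)²) = √(17 - 189/(8²)) = √(17 - 189/64) = √(899/64) = √899/8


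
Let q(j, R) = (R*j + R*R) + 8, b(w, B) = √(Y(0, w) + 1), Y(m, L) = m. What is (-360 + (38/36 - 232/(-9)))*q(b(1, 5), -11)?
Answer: -117941/3 ≈ -39314.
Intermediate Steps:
b(w, B) = 1 (b(w, B) = √(0 + 1) = √1 = 1)
q(j, R) = 8 + R² + R*j (q(j, R) = (R*j + R²) + 8 = (R² + R*j) + 8 = 8 + R² + R*j)
(-360 + (38/36 - 232/(-9)))*q(b(1, 5), -11) = (-360 + (38/36 - 232/(-9)))*(8 + (-11)² - 11*1) = (-360 + (38*(1/36) - 232*(-⅑)))*(8 + 121 - 11) = (-360 + (19/18 + 232/9))*118 = (-360 + 161/6)*118 = -1999/6*118 = -117941/3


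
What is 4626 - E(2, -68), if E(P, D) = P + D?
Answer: 4692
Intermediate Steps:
E(P, D) = D + P
4626 - E(2, -68) = 4626 - (-68 + 2) = 4626 - 1*(-66) = 4626 + 66 = 4692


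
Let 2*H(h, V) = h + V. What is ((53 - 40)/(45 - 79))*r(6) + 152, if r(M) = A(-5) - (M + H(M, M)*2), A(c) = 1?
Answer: 317/2 ≈ 158.50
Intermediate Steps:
H(h, V) = V/2 + h/2 (H(h, V) = (h + V)/2 = (V + h)/2 = V/2 + h/2)
r(M) = 1 - 3*M (r(M) = 1 - (M + (M/2 + M/2)*2) = 1 - (M + M*2) = 1 - (M + 2*M) = 1 - 3*M)
((53 - 40)/(45 - 79))*r(6) + 152 = ((53 - 40)/(45 - 79))*(1 - 3*6) + 152 = (13/(-34))*(1 - 18) + 152 = (13*(-1/34))*(-17) + 152 = -13/34*(-17) + 152 = 13/2 + 152 = 317/2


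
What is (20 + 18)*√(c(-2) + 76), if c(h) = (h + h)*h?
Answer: 76*√21 ≈ 348.28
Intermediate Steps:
c(h) = 2*h² (c(h) = (2*h)*h = 2*h²)
(20 + 18)*√(c(-2) + 76) = (20 + 18)*√(2*(-2)² + 76) = 38*√(2*4 + 76) = 38*√(8 + 76) = 38*√84 = 38*(2*√21) = 76*√21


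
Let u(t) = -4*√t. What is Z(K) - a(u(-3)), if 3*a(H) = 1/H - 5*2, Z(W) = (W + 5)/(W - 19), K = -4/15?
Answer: 2677/867 - I*√3/36 ≈ 3.0877 - 0.048113*I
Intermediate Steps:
K = -4/15 (K = -4*1/15 = -4/15 ≈ -0.26667)
Z(W) = (5 + W)/(-19 + W)
a(H) = -10/3 + 1/(3*H) (a(H) = (1/H - 5*2)/3 = (1/H - 10)/3 = (-10 + 1/H)/3 = -10/3 + 1/(3*H))
Z(K) - a(u(-3)) = (5 - 4/15)/(-19 - 4/15) - (1 - (-40)*√(-3))/(3*((-4*I*√3))) = (71/15)/(-289/15) - (1 - (-40)*I*√3)/(3*((-4*I*√3))) = -15/289*71/15 - (1 - (-40)*I*√3)/(3*((-4*I*√3))) = -71/289 - I*√3/12*(1 + 40*I*√3)/3 = -71/289 - I*√3*(1 + 40*I*√3)/36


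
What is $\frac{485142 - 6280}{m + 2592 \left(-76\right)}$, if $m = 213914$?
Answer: $\frac{239431}{8461} \approx 28.298$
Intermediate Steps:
$\frac{485142 - 6280}{m + 2592 \left(-76\right)} = \frac{485142 - 6280}{213914 + 2592 \left(-76\right)} = \frac{478862}{213914 - 196992} = \frac{478862}{16922} = 478862 \cdot \frac{1}{16922} = \frac{239431}{8461}$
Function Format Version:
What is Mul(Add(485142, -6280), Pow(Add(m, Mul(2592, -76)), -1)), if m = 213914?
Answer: Rational(239431, 8461) ≈ 28.298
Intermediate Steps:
Mul(Add(485142, -6280), Pow(Add(m, Mul(2592, -76)), -1)) = Mul(Add(485142, -6280), Pow(Add(213914, Mul(2592, -76)), -1)) = Mul(478862, Pow(Add(213914, -196992), -1)) = Mul(478862, Pow(16922, -1)) = Mul(478862, Rational(1, 16922)) = Rational(239431, 8461)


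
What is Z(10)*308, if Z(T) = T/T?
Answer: 308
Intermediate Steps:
Z(T) = 1
Z(10)*308 = 1*308 = 308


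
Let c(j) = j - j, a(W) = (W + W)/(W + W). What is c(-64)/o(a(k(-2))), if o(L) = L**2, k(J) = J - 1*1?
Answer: 0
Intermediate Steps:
k(J) = -1 + J (k(J) = J - 1 = -1 + J)
a(W) = 1 (a(W) = (2*W)/((2*W)) = (2*W)*(1/(2*W)) = 1)
c(j) = 0
c(-64)/o(a(k(-2))) = 0/(1**2) = 0/1 = 0*1 = 0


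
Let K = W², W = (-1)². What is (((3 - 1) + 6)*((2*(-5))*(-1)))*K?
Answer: 80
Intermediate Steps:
W = 1
K = 1 (K = 1² = 1)
(((3 - 1) + 6)*((2*(-5))*(-1)))*K = (((3 - 1) + 6)*((2*(-5))*(-1)))*1 = ((2 + 6)*(-10*(-1)))*1 = (8*10)*1 = 80*1 = 80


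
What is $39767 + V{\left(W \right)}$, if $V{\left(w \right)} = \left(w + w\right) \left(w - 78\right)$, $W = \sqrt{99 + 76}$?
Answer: $40117 - 780 \sqrt{7} \approx 38053.0$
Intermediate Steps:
$W = 5 \sqrt{7}$ ($W = \sqrt{175} = 5 \sqrt{7} \approx 13.229$)
$V{\left(w \right)} = 2 w \left(-78 + w\right)$
$39767 + V{\left(W \right)} = 39767 + 2 \cdot 5 \sqrt{7} \left(-78 + 5 \sqrt{7}\right) = 39767 + 10 \sqrt{7} \left(-78 + 5 \sqrt{7}\right)$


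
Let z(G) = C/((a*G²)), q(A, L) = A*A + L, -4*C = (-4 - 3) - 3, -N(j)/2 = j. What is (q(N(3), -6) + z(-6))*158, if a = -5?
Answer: 170561/36 ≈ 4737.8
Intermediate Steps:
N(j) = -2*j
C = 5/2 (C = -((-4 - 3) - 3)/4 = -(-7 - 3)/4 = -¼*(-10) = 5/2 ≈ 2.5000)
q(A, L) = L + A² (q(A, L) = A² + L = L + A²)
z(G) = -1/(2*G²) (z(G) = 5/(2*((-5*G²))) = 5*(-1/(5*G²))/2 = -1/(2*G²))
(q(N(3), -6) + z(-6))*158 = ((-6 + (-2*3)²) - ½/(-6)²)*158 = ((-6 + (-6)²) - ½*1/36)*158 = ((-6 + 36) - 1/72)*158 = (30 - 1/72)*158 = (2159/72)*158 = 170561/36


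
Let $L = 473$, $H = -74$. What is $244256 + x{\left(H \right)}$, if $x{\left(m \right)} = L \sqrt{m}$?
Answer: $244256 + 473 i \sqrt{74} \approx 2.4426 \cdot 10^{5} + 4068.9 i$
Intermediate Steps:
$x{\left(m \right)} = 473 \sqrt{m}$
$244256 + x{\left(H \right)} = 244256 + 473 \sqrt{-74} = 244256 + 473 i \sqrt{74}$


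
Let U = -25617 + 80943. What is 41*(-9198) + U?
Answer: -321792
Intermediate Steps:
U = 55326
41*(-9198) + U = 41*(-9198) + 55326 = -377118 + 55326 = -321792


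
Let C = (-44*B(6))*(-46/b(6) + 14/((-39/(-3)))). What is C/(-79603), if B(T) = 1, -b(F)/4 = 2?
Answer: 3905/1034839 ≈ 0.0037735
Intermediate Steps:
b(F) = -8 (b(F) = -4*2 = -8)
C = -3905/13 (C = (-44*1)*(-46/(-8) + 14/((-39/(-3)))) = -44*(-46*(-⅛) + 14/((-39*(-⅓)))) = -44*(23/4 + 14/13) = -44*355/52 = -3905/13 ≈ -300.38)
C/(-79603) = -3905/13/(-79603) = -3905/13*(-1/79603) = 3905/1034839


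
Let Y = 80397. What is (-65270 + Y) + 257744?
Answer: 272871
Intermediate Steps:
(-65270 + Y) + 257744 = (-65270 + 80397) + 257744 = 15127 + 257744 = 272871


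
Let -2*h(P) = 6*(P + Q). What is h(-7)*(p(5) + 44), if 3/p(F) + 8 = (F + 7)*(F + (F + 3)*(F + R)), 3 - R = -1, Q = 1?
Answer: 362763/458 ≈ 792.06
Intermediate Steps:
R = 4 (R = 3 - 1*(-1) = 3 + 1 = 4)
h(P) = -3 - 3*P (h(P) = -3*(P + 1) = -3*(1 + P) = -(6 + 6*P)/2 = -3 - 3*P)
p(F) = 3/(-8 + (7 + F)*(F + (3 + F)*(4 + F))) (p(F) = 3/(-8 + (F + 7)*(F + (F + 3)*(F + 4))) = 3/(-8 + (7 + F)*(F + (3 + F)*(4 + F))))
h(-7)*(p(5) + 44) = (-3 - 3*(-7))*(3/(76 + 5³ + 15*5² + 68*5) + 44) = (-3 + 21)*(3/(76 + 125 + 15*25 + 340) + 44) = 18*(3/(76 + 125 + 375 + 340) + 44) = 18*(3/916 + 44) = 18*(40307/916) = 362763/458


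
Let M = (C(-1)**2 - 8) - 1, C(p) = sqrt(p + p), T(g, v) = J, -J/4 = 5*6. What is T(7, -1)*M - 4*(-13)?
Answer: 1372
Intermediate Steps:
J = -120 (J = -20*6 = -4*30 = -120)
T(g, v) = -120
C(p) = sqrt(2)*sqrt(p) (C(p) = sqrt(2*p) = sqrt(2)*sqrt(p))
M = -11 (M = ((sqrt(2)*sqrt(-1))**2 - 8) - 1 = ((sqrt(2)*I)**2 - 8) - 1 = ((I*sqrt(2))**2 - 8) - 1 = (-2 - 8) - 1 = -10 - 1 = -11)
T(7, -1)*M - 4*(-13) = -120*(-11) - 4*(-13) = 1320 + 52 = 1372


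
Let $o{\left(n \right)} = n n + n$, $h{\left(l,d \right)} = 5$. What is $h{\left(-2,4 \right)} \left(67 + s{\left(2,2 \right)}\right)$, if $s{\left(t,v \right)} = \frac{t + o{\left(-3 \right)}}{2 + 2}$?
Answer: $345$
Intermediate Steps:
$o{\left(n \right)} = n + n^{2}$ ($o{\left(n \right)} = n^{2} + n = n + n^{2}$)
$s{\left(t,v \right)} = \frac{3}{2} + \frac{t}{4}$ ($s{\left(t,v \right)} = \frac{t - 3 \left(1 - 3\right)}{2 + 2} = \frac{t - -6}{4} = \left(t + 6\right) \frac{1}{4} = \left(6 + t\right) \frac{1}{4} = \frac{3}{2} + \frac{t}{4}$)
$h{\left(-2,4 \right)} \left(67 + s{\left(2,2 \right)}\right) = 5 \left(67 + \left(\frac{3}{2} + \frac{1}{4} \cdot 2\right)\right) = 5 \left(67 + \left(\frac{3}{2} + \frac{1}{2}\right)\right) = 5 \left(67 + 2\right) = 5 \cdot 69 = 345$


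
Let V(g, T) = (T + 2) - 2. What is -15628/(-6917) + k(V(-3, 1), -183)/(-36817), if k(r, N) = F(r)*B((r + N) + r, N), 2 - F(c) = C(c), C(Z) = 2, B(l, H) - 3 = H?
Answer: 15628/6917 ≈ 2.2594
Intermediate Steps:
B(l, H) = 3 + H
F(c) = 0 (F(c) = 2 - 1*2 = 2 - 2 = 0)
V(g, T) = T (V(g, T) = (2 + T) - 2 = T)
k(r, N) = 0 (k(r, N) = 0*(3 + N) = 0)
-15628/(-6917) + k(V(-3, 1), -183)/(-36817) = -15628/(-6917) + 0/(-36817) = -15628*(-1/6917) + 0*(-1/36817) = 15628/6917 + 0 = 15628/6917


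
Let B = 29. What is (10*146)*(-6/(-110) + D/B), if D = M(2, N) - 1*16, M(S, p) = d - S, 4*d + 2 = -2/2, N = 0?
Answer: -275721/319 ≈ -864.33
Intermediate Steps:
d = -3/4 (d = -1/2 + (-2/2)/4 = -1/2 + (-2*1/2)/4 = -1/2 + (1/4)*(-1) = -1/2 - 1/4 = -3/4 ≈ -0.75000)
M(S, p) = -3/4 - S
D = -75/4 (D = (-3/4 - 1*2) - 1*16 = (-3/4 - 2) - 16 = -11/4 - 16 = -75/4 ≈ -18.750)
(10*146)*(-6/(-110) + D/B) = (10*146)*(-6/(-110) - 75/4/29) = 1460*(-6*(-1/110) - 75/4*1/29) = 1460*(3/55 - 75/116) = 1460*(-3777/6380) = -275721/319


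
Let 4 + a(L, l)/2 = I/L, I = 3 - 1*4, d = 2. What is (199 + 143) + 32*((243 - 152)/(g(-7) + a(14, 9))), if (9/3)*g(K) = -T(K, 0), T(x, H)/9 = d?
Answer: 13474/99 ≈ 136.10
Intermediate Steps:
I = -1 (I = 3 - 4 = -1)
T(x, H) = 18 (T(x, H) = 9*2 = 18)
a(L, l) = -8 - 2/L (a(L, l) = -8 + 2*(-1/L) = -8 - 2/L)
g(K) = -6 (g(K) = (-1*18)/3 = (⅓)*(-18) = -6)
(199 + 143) + 32*((243 - 152)/(g(-7) + a(14, 9))) = (199 + 143) + 32*((243 - 152)/(-6 + (-8 - 2/14))) = 342 + 32*(91/(-6 + (-8 - 2*1/14))) = 342 + 32*(91/(-6 + (-8 - ⅐))) = 342 + 32*(91/(-6 - 57/7)) = 342 + 32*(91/(-99/7)) = 342 + 32*(91*(-7/99)) = 342 + 32*(-637/99) = 342 - 20384/99 = 13474/99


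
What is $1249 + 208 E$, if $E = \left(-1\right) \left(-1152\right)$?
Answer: $240865$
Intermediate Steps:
$E = 1152$
$1249 + 208 E = 1249 + 208 \cdot 1152 = 1249 + 239616 = 240865$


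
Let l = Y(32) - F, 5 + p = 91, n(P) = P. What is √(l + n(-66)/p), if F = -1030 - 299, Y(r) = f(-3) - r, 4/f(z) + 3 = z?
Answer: 2*√5389878/129 ≈ 35.994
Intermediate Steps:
f(z) = 4/(-3 + z)
p = 86 (p = -5 + 91 = 86)
Y(r) = -⅔ - r (Y(r) = 4/(-3 - 3) - r = 4/(-6) - r = 4*(-⅙) - r = -⅔ - r)
F = -1329
l = 3889/3 (l = (-⅔ - 1*32) - 1*(-1329) = (-⅔ - 32) + 1329 = -98/3 + 1329 = 3889/3 ≈ 1296.3)
√(l + n(-66)/p) = √(3889/3 - 66/86) = √(3889/3 - 66*1/86) = √(3889/3 - 33/43) = √(167128/129) = 2*√5389878/129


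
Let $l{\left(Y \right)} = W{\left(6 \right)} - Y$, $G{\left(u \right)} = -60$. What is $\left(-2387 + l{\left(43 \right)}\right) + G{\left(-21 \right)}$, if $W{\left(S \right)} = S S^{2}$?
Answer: $-2274$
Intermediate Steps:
$W{\left(S \right)} = S^{3}$
$l{\left(Y \right)} = 216 - Y$ ($l{\left(Y \right)} = 6^{3} - Y = 216 - Y$)
$\left(-2387 + l{\left(43 \right)}\right) + G{\left(-21 \right)} = \left(-2387 + \left(216 - 43\right)\right) - 60 = \left(-2387 + 173\right) - 60 = -2214 - 60 = -2274$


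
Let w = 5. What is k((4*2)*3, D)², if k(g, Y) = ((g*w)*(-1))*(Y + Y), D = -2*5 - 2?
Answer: 8294400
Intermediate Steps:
D = -12 (D = -10 - 2 = -12)
k(g, Y) = -10*Y*g (k(g, Y) = ((g*5)*(-1))*(Y + Y) = ((5*g)*(-1))*(2*Y) = (-5*g)*(2*Y) = -10*Y*g)
k((4*2)*3, D)² = (-10*(-12)*(4*2)*3)² = (-10*(-12)*8*3)² = (-10*(-12)*24)² = 2880² = 8294400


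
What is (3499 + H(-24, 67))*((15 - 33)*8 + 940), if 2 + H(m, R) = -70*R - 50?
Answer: -989428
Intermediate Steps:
H(m, R) = -52 - 70*R (H(m, R) = -2 + (-70*R - 50) = -2 + (-50 - 70*R) = -52 - 70*R)
(3499 + H(-24, 67))*((15 - 33)*8 + 940) = (3499 + (-52 - 70*67))*((15 - 33)*8 + 940) = (3499 + (-52 - 4690))*(-18*8 + 940) = (3499 - 4742)*(-144 + 940) = -1243*796 = -989428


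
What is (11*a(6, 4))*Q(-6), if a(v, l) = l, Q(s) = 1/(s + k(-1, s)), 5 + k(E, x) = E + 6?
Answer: -22/3 ≈ -7.3333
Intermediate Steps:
k(E, x) = 1 + E (k(E, x) = -5 + (E + 6) = -5 + (6 + E) = 1 + E)
Q(s) = 1/s (Q(s) = 1/(s + (1 - 1)) = 1/(s + 0) = 1/s)
(11*a(6, 4))*Q(-6) = (11*4)/(-6) = 44*(-⅙) = -22/3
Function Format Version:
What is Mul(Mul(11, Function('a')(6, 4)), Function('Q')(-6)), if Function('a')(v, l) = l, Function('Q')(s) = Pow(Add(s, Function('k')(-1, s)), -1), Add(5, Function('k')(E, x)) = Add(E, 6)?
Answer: Rational(-22, 3) ≈ -7.3333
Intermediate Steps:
Function('k')(E, x) = Add(1, E) (Function('k')(E, x) = Add(-5, Add(E, 6)) = Add(-5, Add(6, E)) = Add(1, E))
Function('Q')(s) = Pow(s, -1) (Function('Q')(s) = Pow(Add(s, Add(1, -1)), -1) = Pow(Add(s, 0), -1) = Pow(s, -1))
Mul(Mul(11, Function('a')(6, 4)), Function('Q')(-6)) = Mul(Mul(11, 4), Pow(-6, -1)) = Mul(44, Rational(-1, 6)) = Rational(-22, 3)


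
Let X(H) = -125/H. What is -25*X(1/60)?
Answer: 187500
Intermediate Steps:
-25*X(1/60) = -(-3125)/(1/60) = -(-3125)/1/60 = -(-3125)*60 = -25*(-7500) = 187500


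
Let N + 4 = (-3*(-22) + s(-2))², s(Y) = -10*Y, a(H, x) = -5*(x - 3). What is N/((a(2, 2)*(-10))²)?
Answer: 1848/625 ≈ 2.9568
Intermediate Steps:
a(H, x) = 15 - 5*x (a(H, x) = -5*(-3 + x) = 15 - 5*x)
N = 7392 (N = -4 + (-3*(-22) - 10*(-2))² = -4 + (66 + 20)² = -4 + 86² = -4 + 7396 = 7392)
N/((a(2, 2)*(-10))²) = 7392/(((15 - 5*2)*(-10))²) = 7392/(((15 - 10)*(-10))²) = 7392/((5*(-10))²) = 7392/((-50)²) = 7392/2500 = 7392*(1/2500) = 1848/625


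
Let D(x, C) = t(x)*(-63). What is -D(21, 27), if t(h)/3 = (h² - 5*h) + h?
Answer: 67473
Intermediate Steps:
t(h) = -12*h + 3*h² (t(h) = 3*((h² - 5*h) + h) = 3*(h² - 4*h) = -12*h + 3*h²)
D(x, C) = -189*x*(-4 + x) (D(x, C) = (3*x*(-4 + x))*(-63) = -189*x*(-4 + x))
-D(21, 27) = -189*21*(4 - 1*21) = -189*21*(4 - 21) = -189*21*(-17) = -1*(-67473) = 67473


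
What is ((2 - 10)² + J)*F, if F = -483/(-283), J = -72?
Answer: -3864/283 ≈ -13.654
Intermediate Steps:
F = 483/283 (F = -483*(-1/283) = 483/283 ≈ 1.7067)
((2 - 10)² + J)*F = ((2 - 10)² - 72)*(483/283) = ((-8)² - 72)*(483/283) = (64 - 72)*(483/283) = -8*483/283 = -3864/283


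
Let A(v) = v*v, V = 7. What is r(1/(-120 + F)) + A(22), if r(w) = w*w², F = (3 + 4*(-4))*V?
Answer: 4546662603/9393931 ≈ 484.00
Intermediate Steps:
A(v) = v²
F = -91 (F = (3 + 4*(-4))*7 = (3 - 16)*7 = -13*7 = -91)
r(w) = w³
r(1/(-120 + F)) + A(22) = (1/(-120 - 91))³ + 22² = (1/(-211))³ + 484 = (-1/211)³ + 484 = -1/9393931 + 484 = 4546662603/9393931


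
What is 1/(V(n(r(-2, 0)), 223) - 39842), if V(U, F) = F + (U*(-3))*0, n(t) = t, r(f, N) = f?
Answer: -1/39619 ≈ -2.5240e-5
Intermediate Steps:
V(U, F) = F (V(U, F) = F - 3*U*0 = F + 0 = F)
1/(V(n(r(-2, 0)), 223) - 39842) = 1/(223 - 39842) = 1/(-39619) = -1/39619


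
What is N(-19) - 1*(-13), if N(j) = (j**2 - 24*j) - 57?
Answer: 773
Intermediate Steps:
N(j) = -57 + j**2 - 24*j
N(-19) - 1*(-13) = (-57 + (-19)**2 - 24*(-19)) - 1*(-13) = (-57 + 361 + 456) + 13 = 760 + 13 = 773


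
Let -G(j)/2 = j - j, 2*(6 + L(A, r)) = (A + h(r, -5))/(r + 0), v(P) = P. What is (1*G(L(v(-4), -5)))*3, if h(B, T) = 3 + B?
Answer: 0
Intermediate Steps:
L(A, r) = -6 + (3 + A + r)/(2*r) (L(A, r) = -6 + ((A + (3 + r))/(r + 0))/2 = -6 + ((3 + A + r)/r)/2 = -6 + (3 + A + r)/(2*r))
G(j) = 0 (G(j) = -2*(j - j) = -2*0 = 0)
(1*G(L(v(-4), -5)))*3 = (1*0)*3 = 0*3 = 0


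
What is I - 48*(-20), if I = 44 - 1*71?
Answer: 933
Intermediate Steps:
I = -27 (I = 44 - 71 = -27)
I - 48*(-20) = -27 - 48*(-20) = -27 + 960 = 933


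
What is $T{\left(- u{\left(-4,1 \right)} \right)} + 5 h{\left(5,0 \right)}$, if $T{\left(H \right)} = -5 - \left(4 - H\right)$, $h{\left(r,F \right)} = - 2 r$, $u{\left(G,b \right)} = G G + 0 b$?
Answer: $-75$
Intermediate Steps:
$u{\left(G,b \right)} = G^{2}$ ($u{\left(G,b \right)} = G^{2} + 0 = G^{2}$)
$T{\left(H \right)} = -9 + H$ ($T{\left(H \right)} = -5 + \left(-4 + H\right) = -9 + H$)
$T{\left(- u{\left(-4,1 \right)} \right)} + 5 h{\left(5,0 \right)} = \left(-9 - \left(-4\right)^{2}\right) + 5 \left(\left(-2\right) 5\right) = \left(-9 - 16\right) + 5 \left(-10\right) = \left(-9 - 16\right) - 50 = -25 - 50 = -75$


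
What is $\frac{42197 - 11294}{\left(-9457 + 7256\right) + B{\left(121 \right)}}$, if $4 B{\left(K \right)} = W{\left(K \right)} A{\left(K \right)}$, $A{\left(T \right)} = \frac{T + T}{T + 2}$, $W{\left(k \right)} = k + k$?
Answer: $- \frac{3801069}{256082} \approx -14.843$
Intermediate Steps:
$W{\left(k \right)} = 2 k$
$A{\left(T \right)} = \frac{2 T}{2 + T}$
$B{\left(K \right)} = \frac{K^{2}}{2 + K}$ ($B{\left(K \right)} = \frac{2 K \frac{2 K}{2 + K}}{4} = \frac{4 K^{2} \frac{1}{2 + K}}{4} = \frac{K^{2}}{2 + K}$)
$\frac{42197 - 11294}{\left(-9457 + 7256\right) + B{\left(121 \right)}} = \frac{42197 - 11294}{\left(-9457 + 7256\right) + \frac{121^{2}}{2 + 121}} = \frac{30903}{-2201 + \frac{14641}{123}} = \frac{30903}{- \frac{256082}{123}} = 30903 \left(- \frac{123}{256082}\right) = - \frac{3801069}{256082}$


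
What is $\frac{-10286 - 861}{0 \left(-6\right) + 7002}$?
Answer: $- \frac{11147}{7002} \approx -1.592$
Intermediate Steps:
$\frac{-10286 - 861}{0 \left(-6\right) + 7002} = - \frac{11147}{0 + 7002} = - \frac{11147}{7002}$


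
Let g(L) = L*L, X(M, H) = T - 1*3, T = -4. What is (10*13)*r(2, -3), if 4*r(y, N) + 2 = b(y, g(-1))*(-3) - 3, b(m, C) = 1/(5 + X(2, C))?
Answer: -455/4 ≈ -113.75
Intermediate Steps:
X(M, H) = -7 (X(M, H) = -4 - 1*3 = -4 - 3 = -7)
g(L) = L²
b(m, C) = -½ (b(m, C) = 1/(5 - 7) = 1/(-2) = -½)
r(y, N) = -7/8 (r(y, N) = -½ + (-½*(-3) - 3)/4 = -½ + (3/2 - 3)/4 = -½ + (¼)*(-3/2) = -½ - 3/8 = -7/8)
(10*13)*r(2, -3) = (10*13)*(-7/8) = 130*(-7/8) = -455/4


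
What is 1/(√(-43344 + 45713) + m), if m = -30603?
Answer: -30603/936541240 - √2369/936541240 ≈ -3.2729e-5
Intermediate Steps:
1/(√(-43344 + 45713) + m) = 1/(√(-43344 + 45713) - 30603) = 1/(√2369 - 30603) = 1/(-30603 + √2369)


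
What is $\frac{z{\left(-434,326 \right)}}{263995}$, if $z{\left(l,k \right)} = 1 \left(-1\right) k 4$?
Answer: $- \frac{1304}{263995} \approx -0.0049395$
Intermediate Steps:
$z{\left(l,k \right)} = - 4 k$ ($z{\left(l,k \right)} = - k 4 = - 4 k$)
$\frac{z{\left(-434,326 \right)}}{263995} = \frac{\left(-4\right) 326}{263995} = \left(-1304\right) \frac{1}{263995} = - \frac{1304}{263995}$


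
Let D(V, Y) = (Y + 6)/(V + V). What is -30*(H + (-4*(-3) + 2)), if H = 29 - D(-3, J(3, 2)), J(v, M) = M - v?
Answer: -1315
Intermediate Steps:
D(V, Y) = (6 + Y)/(2*V) (D(V, Y) = (6 + Y)/((2*V)) = (6 + Y)*(1/(2*V)) = (6 + Y)/(2*V))
H = 179/6 (H = 29 - (6 + (2 - 1*3))/(2*(-3)) = 29 - (-1)*(6 + (2 - 3))/(2*3) = 29 - (-1)*(6 - 1)/(2*3) = 29 - (-1)*5/(2*3) = 29 - 1*(-⅚) = 29 + ⅚ = 179/6 ≈ 29.833)
-30*(H + (-4*(-3) + 2)) = -30*(179/6 + (-4*(-3) + 2)) = -30*(179/6 + (12 + 2)) = -30*(179/6 + 14) = -30*263/6 = -1315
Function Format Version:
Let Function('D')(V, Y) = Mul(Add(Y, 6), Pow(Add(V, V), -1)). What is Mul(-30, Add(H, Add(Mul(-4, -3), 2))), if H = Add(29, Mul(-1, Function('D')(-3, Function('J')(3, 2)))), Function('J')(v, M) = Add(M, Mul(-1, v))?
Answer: -1315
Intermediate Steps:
Function('D')(V, Y) = Mul(Rational(1, 2), Pow(V, -1), Add(6, Y)) (Function('D')(V, Y) = Mul(Add(6, Y), Pow(Mul(2, V), -1)) = Mul(Add(6, Y), Mul(Rational(1, 2), Pow(V, -1))) = Mul(Rational(1, 2), Pow(V, -1), Add(6, Y)))
H = Rational(179, 6) (H = Add(29, Mul(-1, Mul(Rational(1, 2), Pow(-3, -1), Add(6, Add(2, Mul(-1, 3)))))) = Add(29, Mul(-1, Mul(Rational(1, 2), Rational(-1, 3), Add(6, Add(2, -3))))) = Add(29, Mul(-1, Mul(Rational(1, 2), Rational(-1, 3), Add(6, -1)))) = Add(29, Mul(-1, Mul(Rational(1, 2), Rational(-1, 3), 5))) = Add(29, Mul(-1, Rational(-5, 6))) = Add(29, Rational(5, 6)) = Rational(179, 6) ≈ 29.833)
Mul(-30, Add(H, Add(Mul(-4, -3), 2))) = Mul(-30, Add(Rational(179, 6), Add(Mul(-4, -3), 2))) = Mul(-30, Add(Rational(179, 6), Add(12, 2))) = Mul(-30, Add(Rational(179, 6), 14)) = Mul(-30, Rational(263, 6)) = -1315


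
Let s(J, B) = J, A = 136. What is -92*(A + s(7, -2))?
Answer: -13156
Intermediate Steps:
-92*(A + s(7, -2)) = -92*(136 + 7) = -92*143 = -13156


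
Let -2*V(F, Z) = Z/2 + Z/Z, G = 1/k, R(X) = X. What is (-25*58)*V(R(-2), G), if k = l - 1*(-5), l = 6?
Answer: 16675/22 ≈ 757.95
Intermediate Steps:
k = 11 (k = 6 - 1*(-5) = 6 + 5 = 11)
G = 1/11 ≈ 0.090909
V(F, Z) = -½ - Z/4 (V(F, Z) = -(Z/2 + Z/Z)/2 = -(Z*(½) + 1)/2 = -(Z/2 + 1)/2 = -(1 + Z/2)/2 = -½ - Z/4)
(-25*58)*V(R(-2), G) = (-25*58)*(-½ - ¼*1/11) = -1450*(-½ - 1/44) = -1450*(-23/44) = 16675/22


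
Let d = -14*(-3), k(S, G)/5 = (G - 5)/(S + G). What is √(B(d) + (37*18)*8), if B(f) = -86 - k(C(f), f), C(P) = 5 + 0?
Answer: √11570883/47 ≈ 72.375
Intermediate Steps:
C(P) = 5
k(S, G) = 5*(-5 + G)/(G + S) (k(S, G) = 5*((G - 5)/(S + G)) = 5*((-5 + G)/(G + S)) = 5*(-5 + G)/(G + S))
d = 42
B(f) = -86 - 5*(-5 + f)/(5 + f) (B(f) = -86 - 5*(-5 + f)/(f + 5) = -86 - 5*(-5 + f)/(5 + f))
√(B(d) + (37*18)*8) = √((-405 - 91*42)/(5 + 42) + (37*18)*8) = √((-405 - 3822)/47 + 666*8) = √((1/47)*(-4227) + 5328) = √(-4227/47 + 5328) = √(246189/47) = √11570883/47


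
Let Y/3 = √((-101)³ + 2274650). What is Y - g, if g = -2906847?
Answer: 2906847 + 9*√138261 ≈ 2.9102e+6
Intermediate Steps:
Y = 9*√138261 (Y = 3*√((-101)³ + 2274650) = 3*√(-1030301 + 2274650) = 3*√1244349 = 3*(3*√138261) = 9*√138261 ≈ 3346.5)
Y - g = 9*√138261 - 1*(-2906847) = 9*√138261 + 2906847 = 2906847 + 9*√138261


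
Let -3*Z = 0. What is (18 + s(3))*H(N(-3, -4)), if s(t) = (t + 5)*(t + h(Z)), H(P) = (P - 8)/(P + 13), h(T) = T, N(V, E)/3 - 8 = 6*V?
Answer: 1596/17 ≈ 93.882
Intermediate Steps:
N(V, E) = 24 + 18*V (N(V, E) = 24 + 3*(6*V) = 24 + 18*V)
Z = 0 (Z = -⅓*0 = 0)
H(P) = (-8 + P)/(13 + P)
s(t) = t*(5 + t) (s(t) = (t + 5)*(t + 0) = (5 + t)*t = t*(5 + t))
(18 + s(3))*H(N(-3, -4)) = (18 + 3*(5 + 3))*((-8 + (24 + 18*(-3)))/(13 + (24 + 18*(-3)))) = (18 + 3*8)*((-8 + (24 - 54))/(13 + (24 - 54))) = (18 + 24)*((-8 - 30)/(13 - 30)) = 42*(-38/(-17)) = 42*(-1/17*(-38)) = 42*(38/17) = 1596/17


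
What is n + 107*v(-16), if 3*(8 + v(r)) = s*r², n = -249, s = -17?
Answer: -468979/3 ≈ -1.5633e+5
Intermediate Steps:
v(r) = -8 - 17*r²/3 (v(r) = -8 + (-17*r²)/3 = -8 - 17*r²/3)
n + 107*v(-16) = -249 + 107*(-8 - 17/3*(-16)²) = -249 + 107*(-8 - 17/3*256) = -249 + 107*(-8 - 4352/3) = -249 + 107*(-4376/3) = -249 - 468232/3 = -468979/3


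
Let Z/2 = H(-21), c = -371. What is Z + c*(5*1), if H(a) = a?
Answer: -1897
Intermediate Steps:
Z = -42 (Z = 2*(-21) = -42)
Z + c*(5*1) = -42 - 1855 = -1897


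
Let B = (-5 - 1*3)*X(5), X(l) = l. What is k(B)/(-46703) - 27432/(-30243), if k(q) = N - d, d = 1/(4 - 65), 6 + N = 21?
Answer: 26040951956/28719589523 ≈ 0.90673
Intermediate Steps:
N = 15 (N = -6 + 21 = 15)
d = -1/61 (d = 1/(-61) = -1/61 ≈ -0.016393)
B = -40 (B = (-5 - 1*3)*5 = (-5 - 3)*5 = -8*5 = -40)
k(q) = 916/61 (k(q) = 15 - 1*(-1/61) = 15 + 1/61 = 916/61)
k(B)/(-46703) - 27432/(-30243) = (916/61)/(-46703) - 27432/(-30243) = (916/61)*(-1/46703) - 27432*(-1/30243) = -916/2848883 + 9144/10081 = 26040951956/28719589523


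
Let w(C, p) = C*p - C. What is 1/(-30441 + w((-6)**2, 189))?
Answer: -1/23673 ≈ -4.2242e-5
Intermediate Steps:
w(C, p) = -C + C*p
1/(-30441 + w((-6)**2, 189)) = 1/(-30441 + (-6)**2*(-1 + 189)) = 1/(-30441 + 36*188) = 1/(-30441 + 6768) = 1/(-23673) = -1/23673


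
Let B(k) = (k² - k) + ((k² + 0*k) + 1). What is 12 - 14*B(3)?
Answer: -212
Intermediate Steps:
B(k) = 1 - k + 2*k² (B(k) = (k² - k) + ((k² + 0) + 1) = (k² - k) + (k² + 1) = (k² - k) + (1 + k²) = 1 - k + 2*k²)
12 - 14*B(3) = 12 - 14*(1 - 1*3 + 2*3²) = 12 - 14*(1 - 3 + 2*9) = 12 - 14*(1 - 3 + 18) = 12 - 14*16 = 12 - 224 = -212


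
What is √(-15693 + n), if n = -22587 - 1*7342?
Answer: I*√45622 ≈ 213.59*I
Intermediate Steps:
n = -29929 (n = -22587 - 7342 = -29929)
√(-15693 + n) = √(-15693 - 29929) = √(-45622) = I*√45622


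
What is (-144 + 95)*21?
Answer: -1029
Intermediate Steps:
(-144 + 95)*21 = -49*21 = -1029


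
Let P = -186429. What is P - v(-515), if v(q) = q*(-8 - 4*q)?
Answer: 870351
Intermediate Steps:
P - v(-515) = -186429 - (-4)*(-515)*(2 - 515) = -186429 - (-4)*(-515)*(-513) = -186429 - 1*(-1056780) = -186429 + 1056780 = 870351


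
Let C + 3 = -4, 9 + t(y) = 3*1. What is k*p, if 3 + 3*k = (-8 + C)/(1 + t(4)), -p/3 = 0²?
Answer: 0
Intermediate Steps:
t(y) = -6 (t(y) = -9 + 3*1 = -9 + 3 = -6)
C = -7 (C = -3 - 4 = -7)
p = 0 (p = -3*0² = -3*0 = 0)
k = 0 (k = -1 + ((-8 - 7)/(1 - 6))/3 = -1 + (-15/(-5))/3 = -1 + (-15*(-⅕))/3 = -1 + (⅓)*3 = -1 + 1 = 0)
k*p = 0*0 = 0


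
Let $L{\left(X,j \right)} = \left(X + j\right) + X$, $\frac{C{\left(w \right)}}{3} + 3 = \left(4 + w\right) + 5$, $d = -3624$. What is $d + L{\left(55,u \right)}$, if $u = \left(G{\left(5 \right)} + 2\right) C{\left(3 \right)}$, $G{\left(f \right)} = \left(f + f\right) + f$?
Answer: $-3055$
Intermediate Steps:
$G{\left(f \right)} = 3 f$ ($G{\left(f \right)} = 2 f + f = 3 f$)
$C{\left(w \right)} = 18 + 3 w$ ($C{\left(w \right)} = -9 + 3 \left(\left(4 + w\right) + 5\right) = -9 + 3 \left(9 + w\right) = -9 + \left(27 + 3 w\right) = 18 + 3 w$)
$u = 459$ ($u = \left(3 \cdot 5 + 2\right) \left(18 + 3 \cdot 3\right) = \left(15 + 2\right) \left(18 + 9\right) = 17 \cdot 27 = 459$)
$L{\left(X,j \right)} = j + 2 X$
$d + L{\left(55,u \right)} = -3624 + \left(459 + 2 \cdot 55\right) = -3624 + \left(459 + 110\right) = -3624 + 569 = -3055$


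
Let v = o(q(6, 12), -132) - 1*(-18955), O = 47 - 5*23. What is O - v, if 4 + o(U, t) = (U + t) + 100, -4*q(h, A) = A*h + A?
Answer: -18966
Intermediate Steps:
q(h, A) = -A/4 - A*h/4 (q(h, A) = -(A*h + A)/4 = -(A + A*h)/4 = -A/4 - A*h/4)
O = -68 (O = 47 - 115 = -68)
o(U, t) = 96 + U + t (o(U, t) = -4 + ((U + t) + 100) = -4 + (100 + U + t) = 96 + U + t)
v = 18898 (v = (96 - ¼*12*(1 + 6) - 132) - 1*(-18955) = (96 - ¼*12*7 - 132) + 18955 = (96 - 21 - 132) + 18955 = -57 + 18955 = 18898)
O - v = -68 - 1*18898 = -68 - 18898 = -18966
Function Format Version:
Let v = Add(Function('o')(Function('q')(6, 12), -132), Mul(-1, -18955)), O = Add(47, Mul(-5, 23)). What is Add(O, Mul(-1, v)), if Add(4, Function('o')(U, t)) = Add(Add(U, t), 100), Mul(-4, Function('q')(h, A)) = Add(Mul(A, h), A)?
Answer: -18966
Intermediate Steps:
Function('q')(h, A) = Add(Mul(Rational(-1, 4), A), Mul(Rational(-1, 4), A, h)) (Function('q')(h, A) = Mul(Rational(-1, 4), Add(Mul(A, h), A)) = Mul(Rational(-1, 4), Add(A, Mul(A, h))) = Add(Mul(Rational(-1, 4), A), Mul(Rational(-1, 4), A, h)))
O = -68 (O = Add(47, -115) = -68)
Function('o')(U, t) = Add(96, U, t) (Function('o')(U, t) = Add(-4, Add(Add(U, t), 100)) = Add(-4, Add(100, U, t)) = Add(96, U, t))
v = 18898 (v = Add(Add(96, Mul(Rational(-1, 4), 12, Add(1, 6)), -132), Mul(-1, -18955)) = Add(Add(96, Mul(Rational(-1, 4), 12, 7), -132), 18955) = Add(Add(96, -21, -132), 18955) = Add(-57, 18955) = 18898)
Add(O, Mul(-1, v)) = Add(-68, Mul(-1, 18898)) = Add(-68, -18898) = -18966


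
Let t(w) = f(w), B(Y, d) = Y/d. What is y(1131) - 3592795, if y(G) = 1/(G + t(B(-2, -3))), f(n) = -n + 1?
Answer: -12193946227/3394 ≈ -3.5928e+6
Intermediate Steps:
f(n) = 1 - n
t(w) = 1 - w
y(G) = 1/(1/3 + G) (y(G) = 1/(G + (1 - (-2)/(-3))) = 1/(G + (1 - (-2)*(-1)/3)) = 1/(G + (1 - 1*2/3)) = 1/(G + (1 - 2/3)) = 1/(G + 1/3) = 1/(1/3 + G))
y(1131) - 3592795 = 3/(1 + 3*1131) - 3592795 = 3/(1 + 3393) - 3592795 = 3/3394 - 3592795 = -12193946227/3394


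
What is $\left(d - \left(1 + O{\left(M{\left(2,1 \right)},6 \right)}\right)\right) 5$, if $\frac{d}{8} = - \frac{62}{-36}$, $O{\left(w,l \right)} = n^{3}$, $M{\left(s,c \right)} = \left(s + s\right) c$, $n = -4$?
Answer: $\frac{3455}{9} \approx 383.89$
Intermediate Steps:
$M{\left(s,c \right)} = 2 c s$ ($M{\left(s,c \right)} = 2 s c = 2 c s$)
$O{\left(w,l \right)} = -64$ ($O{\left(w,l \right)} = \left(-4\right)^{3} = -64$)
$d = \frac{124}{9}$ ($d = 8 \left(- \frac{62}{-36}\right) = 8 \left(\left(-62\right) \left(- \frac{1}{36}\right)\right) = 8 \cdot \frac{31}{18} = \frac{124}{9} \approx 13.778$)
$\left(d - \left(1 + O{\left(M{\left(2,1 \right)},6 \right)}\right)\right) 5 = \left(\frac{124}{9} - -63\right) 5 = \left(\frac{124}{9} + \left(-1 + 64\right)\right) 5 = \left(\frac{124}{9} + 63\right) 5 = \frac{691}{9} \cdot 5 = \frac{3455}{9}$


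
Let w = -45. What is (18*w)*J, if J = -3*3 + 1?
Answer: 6480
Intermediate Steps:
J = -8 (J = -9 + 1 = -8)
(18*w)*J = (18*(-45))*(-8) = -810*(-8) = 6480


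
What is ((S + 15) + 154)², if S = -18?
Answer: 22801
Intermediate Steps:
((S + 15) + 154)² = ((-18 + 15) + 154)² = (-3 + 154)² = 151² = 22801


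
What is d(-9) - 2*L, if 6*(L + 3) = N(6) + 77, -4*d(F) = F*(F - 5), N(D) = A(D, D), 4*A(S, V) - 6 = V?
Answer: -313/6 ≈ -52.167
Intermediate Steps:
A(S, V) = 3/2 + V/4
N(D) = 3/2 + D/4
d(F) = -F*(-5 + F)/4 (d(F) = -F*(F - 5)/4 = -F*(-5 + F)/4)
L = 31/3 (L = -3 + ((3/2 + (¼)*6) + 77)/6 = -3 + ((3/2 + 3/2) + 77)/6 = -3 + (3 + 77)/6 = -3 + (⅙)*80 = -3 + 40/3 = 31/3 ≈ 10.333)
d(-9) - 2*L = (¼)*(-9)*(5 - 1*(-9)) - 2*31/3 = (¼)*(-9)*(5 + 9) - 62/3 = (¼)*(-9)*14 - 62/3 = -63/2 - 62/3 = -313/6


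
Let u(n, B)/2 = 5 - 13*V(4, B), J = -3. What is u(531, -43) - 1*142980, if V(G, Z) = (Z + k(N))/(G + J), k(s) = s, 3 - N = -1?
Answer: -141956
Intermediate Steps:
N = 4 (N = 3 - 1*(-1) = 3 + 1 = 4)
V(G, Z) = (4 + Z)/(-3 + G) (V(G, Z) = (Z + 4)/(G - 3) = (4 + Z)/(-3 + G))
u(n, B) = -94 - 26*B (u(n, B) = 2*(5 - 13*(4 + B)/(-3 + 4)) = 2*(5 - 13*(4 + B)/1) = 2*(5 - 13*(4 + B)) = 2*(5 + (-52 - 13*B)) = 2*(-47 - 13*B) = -94 - 26*B)
u(531, -43) - 1*142980 = (-94 - 26*(-43)) - 1*142980 = (-94 + 1118) - 142980 = 1024 - 142980 = -141956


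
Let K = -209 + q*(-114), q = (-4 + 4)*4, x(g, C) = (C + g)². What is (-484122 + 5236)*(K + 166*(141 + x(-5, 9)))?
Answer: -12380639758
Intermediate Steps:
q = 0 (q = 0*4 = 0)
K = -209 (K = -209 + 0*(-114) = -209 + 0 = -209)
(-484122 + 5236)*(K + 166*(141 + x(-5, 9))) = (-484122 + 5236)*(-209 + 166*(141 + (9 - 5)²)) = -478886*(-209 + 166*(141 + 4²)) = -478886*(-209 + 166*(141 + 16)) = -478886*(-209 + 166*157) = -478886*(-209 + 26062) = -478886*25853 = -12380639758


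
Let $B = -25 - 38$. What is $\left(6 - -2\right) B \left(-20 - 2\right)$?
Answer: $11088$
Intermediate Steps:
$B = -63$ ($B = -25 - 38 = -63$)
$\left(6 - -2\right) B \left(-20 - 2\right) = \left(6 - -2\right) \left(-63\right) \left(-20 - 2\right) = \left(6 + 2\right) \left(-63\right) \left(-22\right) = 8 \left(-63\right) \left(-22\right) = \left(-504\right) \left(-22\right) = 11088$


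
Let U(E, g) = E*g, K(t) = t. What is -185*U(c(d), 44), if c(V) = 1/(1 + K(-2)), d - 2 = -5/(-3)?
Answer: 8140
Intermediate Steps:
d = 11/3 (d = 2 - 5/(-3) = 2 - 5*(-1/3) = 2 + 5/3 = 11/3 ≈ 3.6667)
c(V) = -1 (c(V) = 1/(1 - 2) = 1/(-1) = -1)
-185*U(c(d), 44) = -(-185)*44 = -185*(-44) = 8140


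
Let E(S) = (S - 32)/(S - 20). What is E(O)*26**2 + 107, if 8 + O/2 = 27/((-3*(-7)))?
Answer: 3077/3 ≈ 1025.7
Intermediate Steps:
O = -94/7 (O = -16 + 2*(27/((-3*(-7)))) = -16 + 2*(27/21) = -16 + 2*(27*(1/21)) = -16 + 2*(9/7) = -16 + 18/7 = -94/7 ≈ -13.429)
E(S) = (-32 + S)/(-20 + S)
E(O)*26**2 + 107 = ((-32 - 94/7)/(-20 - 94/7))*26**2 + 107 = (-318/7/(-234/7))*676 + 107 = -7/234*(-318/7)*676 + 107 = (53/39)*676 + 107 = 2756/3 + 107 = 3077/3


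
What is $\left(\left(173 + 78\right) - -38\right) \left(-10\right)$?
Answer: $-2890$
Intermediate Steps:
$\left(\left(173 + 78\right) - -38\right) \left(-10\right) = \left(251 + 38\right) \left(-10\right) = 289 \left(-10\right) = -2890$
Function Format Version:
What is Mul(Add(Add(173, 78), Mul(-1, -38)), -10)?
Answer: -2890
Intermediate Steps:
Mul(Add(Add(173, 78), Mul(-1, -38)), -10) = Mul(Add(251, 38), -10) = Mul(289, -10) = -2890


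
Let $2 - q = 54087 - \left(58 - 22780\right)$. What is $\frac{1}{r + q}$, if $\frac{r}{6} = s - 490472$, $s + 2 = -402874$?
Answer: $- \frac{1}{5436895} \approx -1.8393 \cdot 10^{-7}$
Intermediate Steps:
$s = -402876$ ($s = -2 - 402874 = -402876$)
$r = -5360088$ ($r = 6 \left(-402876 - 490472\right) = 6 \left(-893348\right) = -5360088$)
$q = -76807$ ($q = 2 - \left(54087 - \left(58 - 22780\right)\right) = 2 - \left(54087 - -22722\right) = 2 - \left(54087 + 22722\right) = 2 - 76809 = -76807$)
$\frac{1}{r + q} = \frac{1}{-5360088 - 76807} = \frac{1}{-5436895} = - \frac{1}{5436895}$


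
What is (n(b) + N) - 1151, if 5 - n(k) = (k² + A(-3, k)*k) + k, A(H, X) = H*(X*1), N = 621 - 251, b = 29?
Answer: 877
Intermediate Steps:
N = 370
A(H, X) = H*X
n(k) = 5 - k + 2*k² (n(k) = 5 - ((k² + (-3*k)*k) + k) = 5 - ((k² - 3*k²) + k) = 5 - (-2*k² + k) = 5 - (k - 2*k²) = 5 + (-k + 2*k²) = 5 - k + 2*k²)
(n(b) + N) - 1151 = ((5 - 1*29 + 2*29²) + 370) - 1151 = ((5 - 29 + 2*841) + 370) - 1151 = ((5 - 29 + 1682) + 370) - 1151 = (1658 + 370) - 1151 = 2028 - 1151 = 877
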